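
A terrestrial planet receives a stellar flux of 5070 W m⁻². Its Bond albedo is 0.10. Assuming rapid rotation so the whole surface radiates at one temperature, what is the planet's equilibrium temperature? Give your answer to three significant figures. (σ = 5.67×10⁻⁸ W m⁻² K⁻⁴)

T_eq ≈ 377 K

Energy balance: absorbed = emitted ⇒ πR²·S(1−A) = 4πR²·σT_eq⁴, so T_eq⁴ = S(1−A)/(4σ).
T_eq = [5070 × 0.90 / (4 × 5.67×10⁻⁸)]^(1/4) = (2.01×10¹⁰)^(1/4) = 377 K.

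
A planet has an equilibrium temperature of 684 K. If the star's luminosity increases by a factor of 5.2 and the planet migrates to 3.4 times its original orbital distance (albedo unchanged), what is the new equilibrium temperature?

T_eq ≈ 560 K

T_eq ∝ L^(1/4) · d^(−1/2).
T′ = 684 × 5.2^(1/4) / 3.4^(1/2) = 560 K.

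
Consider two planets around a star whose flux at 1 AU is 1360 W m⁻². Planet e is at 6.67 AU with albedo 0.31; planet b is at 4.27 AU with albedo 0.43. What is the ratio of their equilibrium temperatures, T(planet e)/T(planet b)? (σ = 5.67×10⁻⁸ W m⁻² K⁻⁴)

T₁/T₂ ≈ 0.839

T_eq = [S₀(1−A)/(4σd²)]^(1/4), so T ∝ (1−A)^(1/4) / √d.
T₁ = [1360×0.69/(4×5.67×10⁻⁸×6.67²)]^(1/4) = 98.20 K.
T₂ = [1360×0.57/(4×5.67×10⁻⁸×4.27²)]^(1/4) = 117.01 K.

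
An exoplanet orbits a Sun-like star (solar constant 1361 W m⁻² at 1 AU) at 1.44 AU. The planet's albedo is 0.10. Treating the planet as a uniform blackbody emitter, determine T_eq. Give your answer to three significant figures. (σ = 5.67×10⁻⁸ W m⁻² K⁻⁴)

Flux at 1.44 AU: S = 1361/1.44² = 656 W m⁻².
Energy balance: absorbed = emitted ⇒ πR²·S(1−A) = 4πR²·σT_eq⁴, so T_eq⁴ = S(1−A)/(4σ).
T_eq = [656 × 0.90 / (4 × 5.67×10⁻⁸)]^(1/4) = (2.60×10⁹)^(1/4) = 226 K.

T_eq ≈ 226 K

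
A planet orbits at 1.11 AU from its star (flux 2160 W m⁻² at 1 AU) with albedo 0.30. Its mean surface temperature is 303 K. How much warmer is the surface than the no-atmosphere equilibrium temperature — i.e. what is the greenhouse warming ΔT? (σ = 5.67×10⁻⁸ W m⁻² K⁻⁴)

ΔT ≈ 31.8 K

S = 2160/1.11² = 1753 W m⁻².
T_eq = [S(1−A)/(4σ)]^(1/4) = [1753×0.70/(4×5.67×10⁻⁸)]^(1/4) = 271.2 K.
ΔT = T_surf − T_eq = 303 − 271.2.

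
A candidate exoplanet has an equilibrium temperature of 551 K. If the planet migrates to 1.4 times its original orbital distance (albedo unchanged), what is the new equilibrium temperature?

T_eq ≈ 466 K

T_eq ∝ L^(1/4) · d^(−1/2).
T′ = 551 / 1.4^(1/2) = 466 K.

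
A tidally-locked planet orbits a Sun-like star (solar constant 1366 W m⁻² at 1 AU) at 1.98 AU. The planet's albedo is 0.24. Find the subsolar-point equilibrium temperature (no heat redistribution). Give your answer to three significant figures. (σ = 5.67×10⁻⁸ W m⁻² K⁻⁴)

Flux at 1.98 AU: S = 1366/1.98² = 348 W m⁻².
At the subsolar point the surface absorbs S(1−A) and emits σT⁴ per unit area — no factor of 4, since only the local patch is in balance.
T = [348 × 0.76 / 5.67×10⁻⁸]^(1/4) = (4.67×10⁹)^(1/4) = 261 K.

T_ss ≈ 261 K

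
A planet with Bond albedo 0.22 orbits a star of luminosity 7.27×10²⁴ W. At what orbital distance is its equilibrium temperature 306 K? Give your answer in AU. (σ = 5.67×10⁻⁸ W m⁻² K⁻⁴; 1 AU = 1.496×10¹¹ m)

From T_eq⁴ = L(1−A)/(16πσd²): d = √[L(1−A)/(16πσT_eq⁴)].
d = √[7.27×10²⁴ × 0.78 / (16π × 5.67×10⁻⁸ × (306)⁴)] = 1.51×10¹⁰ m = 0.101 AU.

d ≈ 0.101 AU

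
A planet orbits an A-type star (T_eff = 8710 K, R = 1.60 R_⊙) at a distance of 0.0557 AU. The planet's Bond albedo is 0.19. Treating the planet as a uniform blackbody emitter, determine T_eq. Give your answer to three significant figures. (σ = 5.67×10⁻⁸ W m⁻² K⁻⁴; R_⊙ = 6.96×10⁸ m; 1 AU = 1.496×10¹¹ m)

T_eq ≈ 2140 K

R_⋆ = 1.60 × 6.96×10⁸ = 1.11×10⁹ m.
d = 0.0557 AU = 8.33×10⁹ m.
L = 4πR_⋆²σT_⋆⁴ = 4π(1.11×10⁹)² × 5.67×10⁻⁸ × (8710)⁴ = 5.09×10²⁷ W.
S = L/(4πd²) = 5.83×10⁶ W m⁻².
Energy balance: absorbed = emitted ⇒ πR²·S(1−A) = 4πR²·σT_eq⁴, so T_eq⁴ = S(1−A)/(4σ).
T_eq = [5.83×10⁶ × 0.81 / (4 × 5.67×10⁻⁸)]^(1/4) = (2.08×10¹³)^(1/4) = 2140 K.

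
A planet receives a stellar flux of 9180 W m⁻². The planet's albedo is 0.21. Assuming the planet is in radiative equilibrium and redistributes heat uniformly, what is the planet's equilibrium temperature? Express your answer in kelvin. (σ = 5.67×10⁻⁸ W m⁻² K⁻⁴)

T_eq ≈ 423 K

Energy balance: absorbed = emitted ⇒ πR²·S(1−A) = 4πR²·σT_eq⁴, so T_eq⁴ = S(1−A)/(4σ).
T_eq = [9180 × 0.79 / (4 × 5.67×10⁻⁸)]^(1/4) = (3.20×10¹⁰)^(1/4) = 423 K.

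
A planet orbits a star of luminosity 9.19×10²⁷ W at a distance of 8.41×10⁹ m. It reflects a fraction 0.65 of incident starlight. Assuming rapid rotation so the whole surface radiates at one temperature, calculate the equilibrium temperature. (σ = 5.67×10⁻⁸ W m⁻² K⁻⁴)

Flux: S = L/(4πd²) = 9.19×10²⁷/(4π×(8.41×10⁹)²) = 1.03×10⁷ W m⁻².
Energy balance: absorbed = emitted ⇒ πR²·S(1−A) = 4πR²·σT_eq⁴, so T_eq⁴ = S(1−A)/(4σ).
T_eq = [1.03×10⁷ × 0.35 / (4 × 5.67×10⁻⁸)]^(1/4) = (1.60×10¹³)^(1/4) = 2000 K.

T_eq ≈ 2000 K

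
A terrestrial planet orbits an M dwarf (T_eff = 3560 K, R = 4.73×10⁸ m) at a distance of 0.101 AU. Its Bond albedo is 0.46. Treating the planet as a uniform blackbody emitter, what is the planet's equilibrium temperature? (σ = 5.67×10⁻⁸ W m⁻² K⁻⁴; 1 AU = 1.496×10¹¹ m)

d = 0.101 AU = 1.51×10¹⁰ m.
L = 4πR_⋆²σT_⋆⁴ = 4π(4.73×10⁸)² × 5.67×10⁻⁸ × (3560)⁴ = 2.56×10²⁵ W.
S = L/(4πd²) = 8920 W m⁻².
Energy balance: absorbed = emitted ⇒ πR²·S(1−A) = 4πR²·σT_eq⁴, so T_eq⁴ = S(1−A)/(4σ).
T_eq = [8920 × 0.54 / (4 × 5.67×10⁻⁸)]^(1/4) = (2.12×10¹⁰)^(1/4) = 382 K.

T_eq ≈ 382 K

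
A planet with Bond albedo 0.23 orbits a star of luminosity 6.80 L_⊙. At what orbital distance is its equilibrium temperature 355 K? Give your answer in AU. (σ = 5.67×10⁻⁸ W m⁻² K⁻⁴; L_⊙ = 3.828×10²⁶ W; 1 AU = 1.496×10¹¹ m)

L = 6.80 × 3.828×10²⁶ = 2.60×10²⁷ W.
From T_eq⁴ = L(1−A)/(16πσd²): d = √[L(1−A)/(16πσT_eq⁴)].
d = √[2.60×10²⁷ × 0.77 / (16π × 5.67×10⁻⁸ × (355)⁴)] = 2.10×10¹¹ m = 1.41 AU.

d ≈ 1.41 AU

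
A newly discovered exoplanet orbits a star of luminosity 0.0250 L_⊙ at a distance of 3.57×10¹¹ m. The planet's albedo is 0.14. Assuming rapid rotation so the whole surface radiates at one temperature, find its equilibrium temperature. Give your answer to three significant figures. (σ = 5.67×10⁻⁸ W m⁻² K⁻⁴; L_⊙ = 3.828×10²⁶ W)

T_eq ≈ 69.0 K

L = 0.0250 × 3.828×10²⁶ = 9.57×10²⁴ W.
Flux: S = L/(4πd²) = 9.57×10²⁴/(4π×(3.57×10¹¹)²) = 5.98 W m⁻².
Energy balance: absorbed = emitted ⇒ πR²·S(1−A) = 4πR²·σT_eq⁴, so T_eq⁴ = S(1−A)/(4σ).
T_eq = [5.98 × 0.86 / (4 × 5.67×10⁻⁸)]^(1/4) = (2.27×10⁷)^(1/4) = 69.0 K.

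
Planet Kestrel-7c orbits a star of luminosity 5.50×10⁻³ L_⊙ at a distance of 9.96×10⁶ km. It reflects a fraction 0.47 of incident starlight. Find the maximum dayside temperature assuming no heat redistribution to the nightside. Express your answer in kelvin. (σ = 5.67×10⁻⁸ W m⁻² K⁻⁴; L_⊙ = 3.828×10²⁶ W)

T_ss ≈ 354 K

d = 9.96×10⁶ km = 9.96×10⁹ m.
L = 5.50×10⁻³ × 3.828×10²⁶ = 2.11×10²⁴ W.
Flux: S = L/(4πd²) = 2.11×10²⁴/(4π×(9.96×10⁹)²) = 1690 W m⁻².
With no redistribution each surface element balances locally: S(1−A) = σT⁴.
T = [1690 × 0.53 / 5.67×10⁻⁸]^(1/4) = (1.58×10¹⁰)^(1/4) = 354 K.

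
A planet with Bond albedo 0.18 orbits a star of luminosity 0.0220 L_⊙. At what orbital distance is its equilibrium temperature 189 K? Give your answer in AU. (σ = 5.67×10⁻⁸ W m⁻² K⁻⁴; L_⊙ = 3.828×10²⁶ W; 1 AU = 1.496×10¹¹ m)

d ≈ 0.291 AU

L = 0.0220 × 3.828×10²⁶ = 8.42×10²⁴ W.
From T_eq⁴ = L(1−A)/(16πσd²): d = √[L(1−A)/(16πσT_eq⁴)].
d = √[8.42×10²⁴ × 0.82 / (16π × 5.67×10⁻⁸ × (189)⁴)] = 4.36×10¹⁰ m = 0.291 AU.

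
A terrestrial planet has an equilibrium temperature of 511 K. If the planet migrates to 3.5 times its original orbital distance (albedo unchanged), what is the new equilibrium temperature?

T_eq ∝ L^(1/4) · d^(−1/2).
T′ = 511 / 3.5^(1/2) = 273 K.

T_eq ≈ 273 K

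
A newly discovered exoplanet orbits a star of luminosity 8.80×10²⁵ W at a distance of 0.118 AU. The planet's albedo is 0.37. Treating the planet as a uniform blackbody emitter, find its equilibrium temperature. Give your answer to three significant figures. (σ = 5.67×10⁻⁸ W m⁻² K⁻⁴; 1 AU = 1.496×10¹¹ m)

T_eq ≈ 500 K

d = 0.118 AU = 1.77×10¹⁰ m.
Flux: S = L/(4πd²) = 8.80×10²⁵/(4π×(1.77×10¹⁰)²) = 2.25×10⁴ W m⁻².
Energy balance: absorbed = emitted ⇒ πR²·S(1−A) = 4πR²·σT_eq⁴, so T_eq⁴ = S(1−A)/(4σ).
T_eq = [2.25×10⁴ × 0.63 / (4 × 5.67×10⁻⁸)]^(1/4) = (6.24×10¹⁰)^(1/4) = 500 K.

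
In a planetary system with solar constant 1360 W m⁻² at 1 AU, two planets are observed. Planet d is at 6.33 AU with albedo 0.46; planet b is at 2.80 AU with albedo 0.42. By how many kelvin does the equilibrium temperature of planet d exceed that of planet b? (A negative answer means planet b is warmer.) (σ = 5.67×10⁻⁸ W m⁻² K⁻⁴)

T_eq = [S₀(1−A)/(4σd²)]^(1/4), so T ∝ (1−A)^(1/4) / √d.
T₁ = [1360×0.54/(4×5.67×10⁻⁸×6.33²)]^(1/4) = 94.81 K.
T₂ = [1360×0.58/(4×5.67×10⁻⁸×2.80²)]^(1/4) = 145.13 K.

ΔT ≈ -50.3 K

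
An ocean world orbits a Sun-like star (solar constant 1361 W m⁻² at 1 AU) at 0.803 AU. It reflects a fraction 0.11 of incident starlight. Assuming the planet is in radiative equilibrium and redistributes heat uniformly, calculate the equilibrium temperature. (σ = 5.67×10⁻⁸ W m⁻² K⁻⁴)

T_eq ≈ 302 K

Flux at 0.803 AU: S = 1361/0.803² = 2110 W m⁻².
Energy balance: absorbed = emitted ⇒ πR²·S(1−A) = 4πR²·σT_eq⁴, so T_eq⁴ = S(1−A)/(4σ).
T_eq = [2110 × 0.89 / (4 × 5.67×10⁻⁸)]^(1/4) = (8.28×10⁹)^(1/4) = 302 K.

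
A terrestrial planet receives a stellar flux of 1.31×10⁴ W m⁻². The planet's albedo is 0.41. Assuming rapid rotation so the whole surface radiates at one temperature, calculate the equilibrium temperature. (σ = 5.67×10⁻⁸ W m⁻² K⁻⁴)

T_eq ≈ 430 K

Energy balance: absorbed = emitted ⇒ πR²·S(1−A) = 4πR²·σT_eq⁴, so T_eq⁴ = S(1−A)/(4σ).
T_eq = [1.31×10⁴ × 0.59 / (4 × 5.67×10⁻⁸)]^(1/4) = (3.41×10¹⁰)^(1/4) = 430 K.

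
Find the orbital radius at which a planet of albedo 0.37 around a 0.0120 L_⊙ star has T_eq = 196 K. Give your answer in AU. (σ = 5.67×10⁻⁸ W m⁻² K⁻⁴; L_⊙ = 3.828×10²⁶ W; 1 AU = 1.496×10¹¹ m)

L = 0.0120 × 3.828×10²⁶ = 4.59×10²⁴ W.
From T_eq⁴ = L(1−A)/(16πσd²): d = √[L(1−A)/(16πσT_eq⁴)].
d = √[4.59×10²⁴ × 0.63 / (16π × 5.67×10⁻⁸ × (196)⁴)] = 2.62×10¹⁰ m = 0.175 AU.

d ≈ 0.175 AU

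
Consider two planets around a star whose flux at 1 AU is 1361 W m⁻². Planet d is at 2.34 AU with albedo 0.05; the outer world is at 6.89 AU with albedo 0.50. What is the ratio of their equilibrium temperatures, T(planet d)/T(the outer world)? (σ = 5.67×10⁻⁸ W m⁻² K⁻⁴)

T_eq = [S₀(1−A)/(4σd²)]^(1/4), so T ∝ (1−A)^(1/4) / √d.
T₁ = [1361×0.95/(4×5.67×10⁻⁸×2.34²)]^(1/4) = 179.63 K.
T₂ = [1361×0.50/(4×5.67×10⁻⁸×6.89²)]^(1/4) = 89.16 K.

T₁/T₂ ≈ 2.015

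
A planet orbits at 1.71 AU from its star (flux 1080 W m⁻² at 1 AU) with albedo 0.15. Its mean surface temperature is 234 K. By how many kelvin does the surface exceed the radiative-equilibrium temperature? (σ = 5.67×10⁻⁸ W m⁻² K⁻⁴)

ΔT ≈ 41.1 K

S = 1080/1.71² = 369.3 W m⁻².
T_eq = [S(1−A)/(4σ)]^(1/4) = [369.3×0.85/(4×5.67×10⁻⁸)]^(1/4) = 192.9 K.
ΔT = T_surf − T_eq = 234 − 192.9.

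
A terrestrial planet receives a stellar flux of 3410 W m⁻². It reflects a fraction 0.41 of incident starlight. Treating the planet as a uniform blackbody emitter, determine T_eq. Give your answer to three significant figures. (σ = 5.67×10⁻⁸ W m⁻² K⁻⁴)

T_eq ≈ 307 K

Energy balance: absorbed = emitted ⇒ πR²·S(1−A) = 4πR²·σT_eq⁴, so T_eq⁴ = S(1−A)/(4σ).
T_eq = [3410 × 0.59 / (4 × 5.67×10⁻⁸)]^(1/4) = (8.87×10⁹)^(1/4) = 307 K.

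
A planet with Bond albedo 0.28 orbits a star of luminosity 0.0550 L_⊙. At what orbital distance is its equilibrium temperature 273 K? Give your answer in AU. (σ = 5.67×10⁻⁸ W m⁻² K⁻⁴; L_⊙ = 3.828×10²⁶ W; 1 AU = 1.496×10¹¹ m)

L = 0.0550 × 3.828×10²⁶ = 2.11×10²⁵ W.
From T_eq⁴ = L(1−A)/(16πσd²): d = √[L(1−A)/(16πσT_eq⁴)].
d = √[2.11×10²⁵ × 0.72 / (16π × 5.67×10⁻⁸ × (273)⁴)] = 3.09×10¹⁰ m = 0.207 AU.

d ≈ 0.207 AU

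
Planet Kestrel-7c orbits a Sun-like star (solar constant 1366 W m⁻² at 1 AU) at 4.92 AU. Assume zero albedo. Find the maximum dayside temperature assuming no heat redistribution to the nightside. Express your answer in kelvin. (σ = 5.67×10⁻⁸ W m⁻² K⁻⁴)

T_ss ≈ 178 K

Flux at 4.92 AU: S = 1366/4.92² = 56.4 W m⁻².
With no redistribution each surface element balances locally: S(1−A) = σT⁴.
T = [56.4 × 1.00 / 5.67×10⁻⁸]^(1/4) = (9.95×10⁸)^(1/4) = 178 K.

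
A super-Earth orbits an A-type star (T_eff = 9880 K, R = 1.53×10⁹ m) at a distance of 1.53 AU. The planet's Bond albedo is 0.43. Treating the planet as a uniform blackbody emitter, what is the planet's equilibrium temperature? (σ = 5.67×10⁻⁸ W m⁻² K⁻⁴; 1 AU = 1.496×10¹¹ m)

d = 1.53 AU = 2.29×10¹¹ m.
L = 4πR_⋆²σT_⋆⁴ = 4π(1.53×10⁹)² × 5.67×10⁻⁸ × (9880)⁴ = 1.59×10²⁸ W.
S = L/(4πd²) = 2.41×10⁴ W m⁻².
Energy balance: absorbed = emitted ⇒ πR²·S(1−A) = 4πR²·σT_eq⁴, so T_eq⁴ = S(1−A)/(4σ).
T_eq = [2.41×10⁴ × 0.57 / (4 × 5.67×10⁻⁸)]^(1/4) = (6.07×10¹⁰)^(1/4) = 496 K.

T_eq ≈ 496 K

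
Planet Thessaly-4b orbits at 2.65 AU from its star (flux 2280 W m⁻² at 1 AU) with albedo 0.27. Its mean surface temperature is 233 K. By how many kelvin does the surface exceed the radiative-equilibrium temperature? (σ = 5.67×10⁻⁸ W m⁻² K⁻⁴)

S = 2280/2.65² = 324.7 W m⁻².
T_eq = [S(1−A)/(4σ)]^(1/4) = [324.7×0.73/(4×5.67×10⁻⁸)]^(1/4) = 179.8 K.
ΔT = T_surf − T_eq = 233 − 179.8.

ΔT ≈ 53.2 K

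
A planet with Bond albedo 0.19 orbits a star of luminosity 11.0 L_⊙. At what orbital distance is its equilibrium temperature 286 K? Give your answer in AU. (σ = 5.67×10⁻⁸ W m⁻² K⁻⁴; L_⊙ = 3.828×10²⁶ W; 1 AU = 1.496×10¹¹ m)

d ≈ 2.83 AU

L = 11.0 × 3.828×10²⁶ = 4.21×10²⁷ W.
From T_eq⁴ = L(1−A)/(16πσd²): d = √[L(1−A)/(16πσT_eq⁴)].
d = √[4.21×10²⁷ × 0.81 / (16π × 5.67×10⁻⁸ × (286)⁴)] = 4.23×10¹¹ m = 2.83 AU.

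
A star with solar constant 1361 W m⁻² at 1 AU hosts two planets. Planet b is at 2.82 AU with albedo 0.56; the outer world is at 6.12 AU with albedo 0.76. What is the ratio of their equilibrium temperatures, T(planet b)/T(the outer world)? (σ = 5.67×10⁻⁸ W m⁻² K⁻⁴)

T₁/T₂ ≈ 1.714

T_eq = [S₀(1−A)/(4σd²)]^(1/4), so T ∝ (1−A)^(1/4) / √d.
T₁ = [1361×0.44/(4×5.67×10⁻⁸×2.82²)]^(1/4) = 134.99 K.
T₂ = [1361×0.24/(4×5.67×10⁻⁸×6.12²)]^(1/4) = 78.75 K.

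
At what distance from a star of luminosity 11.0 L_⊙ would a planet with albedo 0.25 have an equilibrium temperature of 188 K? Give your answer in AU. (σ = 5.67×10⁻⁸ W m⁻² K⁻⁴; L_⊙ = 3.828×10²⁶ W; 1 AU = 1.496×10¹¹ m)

d ≈ 6.30 AU

L = 11.0 × 3.828×10²⁶ = 4.21×10²⁷ W.
From T_eq⁴ = L(1−A)/(16πσd²): d = √[L(1−A)/(16πσT_eq⁴)].
d = √[4.21×10²⁷ × 0.75 / (16π × 5.67×10⁻⁸ × (188)⁴)] = 9.42×10¹¹ m = 6.30 AU.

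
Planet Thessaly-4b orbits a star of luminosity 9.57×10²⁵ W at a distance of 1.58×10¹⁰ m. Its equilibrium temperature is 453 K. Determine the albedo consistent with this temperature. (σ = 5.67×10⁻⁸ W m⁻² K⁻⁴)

A ≈ 0.69

Flux: S = L/(4πd²) = 9.57×10²⁵/(4π×(1.58×10¹⁰)²) = 3.05×10⁴ W m⁻².
From T_eq⁴ = S(1−A)/(4σ): 1−A = 4σT_eq⁴/S.
1−A = 4 × 5.67×10⁻⁸ × (453)⁴ / 3.05×10⁴ = 0.313.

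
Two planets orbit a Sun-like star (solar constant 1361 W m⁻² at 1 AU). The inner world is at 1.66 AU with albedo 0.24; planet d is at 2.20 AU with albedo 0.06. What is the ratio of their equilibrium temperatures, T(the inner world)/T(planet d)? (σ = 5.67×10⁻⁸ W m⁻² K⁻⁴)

T_eq = [S₀(1−A)/(4σd²)]^(1/4), so T ∝ (1−A)^(1/4) / √d.
T₁ = [1361×0.76/(4×5.67×10⁻⁸×1.66²)]^(1/4) = 201.70 K.
T₂ = [1361×0.94/(4×5.67×10⁻⁸×2.20²)]^(1/4) = 184.77 K.

T₁/T₂ ≈ 1.092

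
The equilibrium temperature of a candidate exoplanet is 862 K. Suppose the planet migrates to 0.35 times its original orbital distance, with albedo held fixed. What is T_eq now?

T_eq ∝ L^(1/4) · d^(−1/2).
T′ = 862 / 0.35^(1/2) = 1460 K.

T_eq ≈ 1460 K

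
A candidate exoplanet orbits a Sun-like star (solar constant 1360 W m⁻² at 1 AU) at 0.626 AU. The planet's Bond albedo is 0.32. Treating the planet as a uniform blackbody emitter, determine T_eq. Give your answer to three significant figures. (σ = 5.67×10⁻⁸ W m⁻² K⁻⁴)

Flux at 0.626 AU: S = 1360/0.626² = 3470 W m⁻².
Energy balance: absorbed = emitted ⇒ πR²·S(1−A) = 4πR²·σT_eq⁴, so T_eq⁴ = S(1−A)/(4σ).
T_eq = [3470 × 0.68 / (4 × 5.67×10⁻⁸)]^(1/4) = (1.04×10¹⁰)^(1/4) = 319 K.

T_eq ≈ 319 K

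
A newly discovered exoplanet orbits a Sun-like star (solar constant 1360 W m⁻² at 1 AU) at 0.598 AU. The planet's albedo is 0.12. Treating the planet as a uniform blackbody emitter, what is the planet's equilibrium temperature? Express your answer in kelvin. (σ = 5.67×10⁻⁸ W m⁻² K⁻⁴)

Flux at 0.598 AU: S = 1360/0.598² = 3800 W m⁻².
Energy balance: absorbed = emitted ⇒ πR²·S(1−A) = 4πR²·σT_eq⁴, so T_eq⁴ = S(1−A)/(4σ).
T_eq = [3800 × 0.88 / (4 × 5.67×10⁻⁸)]^(1/4) = (1.48×10¹⁰)^(1/4) = 349 K.

T_eq ≈ 349 K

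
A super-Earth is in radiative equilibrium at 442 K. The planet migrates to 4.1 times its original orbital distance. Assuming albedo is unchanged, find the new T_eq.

T_eq ≈ 218 K

T_eq ∝ L^(1/4) · d^(−1/2).
T′ = 442 / 4.1^(1/2) = 218 K.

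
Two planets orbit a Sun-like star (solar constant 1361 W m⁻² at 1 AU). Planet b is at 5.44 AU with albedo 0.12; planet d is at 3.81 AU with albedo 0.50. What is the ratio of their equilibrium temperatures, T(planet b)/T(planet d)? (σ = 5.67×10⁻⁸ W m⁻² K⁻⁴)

T_eq = [S₀(1−A)/(4σd²)]^(1/4), so T ∝ (1−A)^(1/4) / √d.
T₁ = [1361×0.88/(4×5.67×10⁻⁸×5.44²)]^(1/4) = 115.58 K.
T₂ = [1361×0.50/(4×5.67×10⁻⁸×3.81²)]^(1/4) = 119.90 K.

T₁/T₂ ≈ 0.964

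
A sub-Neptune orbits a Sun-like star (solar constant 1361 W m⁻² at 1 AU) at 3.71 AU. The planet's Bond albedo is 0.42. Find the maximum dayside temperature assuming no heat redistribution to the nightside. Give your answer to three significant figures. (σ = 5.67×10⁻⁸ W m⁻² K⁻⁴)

T_ss ≈ 178 K

Flux at 3.71 AU: S = 1361/3.71² = 98.9 W m⁻².
With no redistribution each surface element balances locally: S(1−A) = σT⁴.
T = [98.9 × 0.58 / 5.67×10⁻⁸]^(1/4) = (1.01×10⁹)^(1/4) = 178 K.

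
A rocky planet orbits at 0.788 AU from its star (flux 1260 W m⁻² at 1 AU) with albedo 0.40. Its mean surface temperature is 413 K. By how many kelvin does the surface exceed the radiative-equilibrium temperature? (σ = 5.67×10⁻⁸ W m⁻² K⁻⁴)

S = 1260/0.788² = 2029 W m⁻².
T_eq = [S(1−A)/(4σ)]^(1/4) = [2029×0.60/(4×5.67×10⁻⁸)]^(1/4) = 270.7 K.
ΔT = T_surf − T_eq = 413 − 270.7.

ΔT ≈ 142.3 K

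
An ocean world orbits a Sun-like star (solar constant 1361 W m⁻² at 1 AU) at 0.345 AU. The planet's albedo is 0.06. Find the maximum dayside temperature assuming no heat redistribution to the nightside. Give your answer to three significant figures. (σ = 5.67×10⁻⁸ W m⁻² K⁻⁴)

T_ss ≈ 660 K

Flux at 0.345 AU: S = 1361/0.345² = 1.14×10⁴ W m⁻².
With no redistribution each surface element balances locally: S(1−A) = σT⁴.
T = [1.14×10⁴ × 0.94 / 5.67×10⁻⁸]^(1/4) = (1.90×10¹¹)^(1/4) = 660 K.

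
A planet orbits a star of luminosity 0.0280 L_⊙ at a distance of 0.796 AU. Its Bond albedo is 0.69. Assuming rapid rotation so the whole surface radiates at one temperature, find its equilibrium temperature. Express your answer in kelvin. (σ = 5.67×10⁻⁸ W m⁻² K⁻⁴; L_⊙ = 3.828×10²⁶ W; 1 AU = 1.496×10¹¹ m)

d = 0.796 AU = 1.19×10¹¹ m.
L = 0.0280 × 3.828×10²⁶ = 1.07×10²⁵ W.
Flux: S = L/(4πd²) = 1.07×10²⁵/(4π×(1.19×10¹¹)²) = 60.1 W m⁻².
Energy balance: absorbed = emitted ⇒ πR²·S(1−A) = 4πR²·σT_eq⁴, so T_eq⁴ = S(1−A)/(4σ).
T_eq = [60.1 × 0.31 / (4 × 5.67×10⁻⁸)]^(1/4) = (8.22×10⁷)^(1/4) = 95.2 K.

T_eq ≈ 95.2 K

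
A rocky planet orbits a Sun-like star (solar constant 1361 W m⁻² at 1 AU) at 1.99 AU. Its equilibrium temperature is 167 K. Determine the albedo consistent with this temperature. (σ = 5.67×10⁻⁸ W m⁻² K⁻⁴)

A ≈ 0.49

Flux at 1.99 AU: S = 1361/1.99² = 344 W m⁻².
From T_eq⁴ = S(1−A)/(4σ): 1−A = 4σT_eq⁴/S.
1−A = 4 × 5.67×10⁻⁸ × (167)⁴ / 344 = 0.513.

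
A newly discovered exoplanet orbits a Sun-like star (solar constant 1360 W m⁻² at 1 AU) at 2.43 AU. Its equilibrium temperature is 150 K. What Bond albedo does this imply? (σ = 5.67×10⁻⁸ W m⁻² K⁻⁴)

A ≈ 0.50

Flux at 2.43 AU: S = 1360/2.43² = 230 W m⁻².
From T_eq⁴ = S(1−A)/(4σ): 1−A = 4σT_eq⁴/S.
1−A = 4 × 5.67×10⁻⁸ × (150)⁴ / 230 = 0.499.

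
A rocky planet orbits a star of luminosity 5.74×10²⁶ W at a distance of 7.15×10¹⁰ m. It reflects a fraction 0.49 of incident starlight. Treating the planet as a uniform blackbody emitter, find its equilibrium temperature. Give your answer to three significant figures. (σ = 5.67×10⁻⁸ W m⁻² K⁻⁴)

T_eq ≈ 376 K

Flux: S = L/(4πd²) = 5.74×10²⁶/(4π×(7.15×10¹⁰)²) = 8930 W m⁻².
Energy balance: absorbed = emitted ⇒ πR²·S(1−A) = 4πR²·σT_eq⁴, so T_eq⁴ = S(1−A)/(4σ).
T_eq = [8930 × 0.51 / (4 × 5.67×10⁻⁸)]^(1/4) = (2.01×10¹⁰)^(1/4) = 376 K.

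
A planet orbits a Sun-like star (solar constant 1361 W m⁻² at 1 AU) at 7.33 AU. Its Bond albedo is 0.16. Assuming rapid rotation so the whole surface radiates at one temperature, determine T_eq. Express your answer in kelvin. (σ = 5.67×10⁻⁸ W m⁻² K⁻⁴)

T_eq ≈ 98.4 K

Flux at 7.33 AU: S = 1361/7.33² = 25.3 W m⁻².
Energy balance: absorbed = emitted ⇒ πR²·S(1−A) = 4πR²·σT_eq⁴, so T_eq⁴ = S(1−A)/(4σ).
T_eq = [25.3 × 0.84 / (4 × 5.67×10⁻⁸)]^(1/4) = (9.38×10⁷)^(1/4) = 98.4 K.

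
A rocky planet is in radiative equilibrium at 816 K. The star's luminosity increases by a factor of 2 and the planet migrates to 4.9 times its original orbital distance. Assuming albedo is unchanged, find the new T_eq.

T_eq ≈ 438 K

T_eq ∝ L^(1/4) · d^(−1/2).
T′ = 816 × 2^(1/4) / 4.9^(1/2) = 438 K.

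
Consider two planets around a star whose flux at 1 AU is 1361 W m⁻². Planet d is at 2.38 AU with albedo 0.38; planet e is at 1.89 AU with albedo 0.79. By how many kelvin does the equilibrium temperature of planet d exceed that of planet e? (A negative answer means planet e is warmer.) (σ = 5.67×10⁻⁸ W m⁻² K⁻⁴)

ΔT ≈ 23.0 K

T_eq = [S₀(1−A)/(4σd²)]^(1/4), so T ∝ (1−A)^(1/4) / √d.
T₁ = [1361×0.62/(4×5.67×10⁻⁸×2.38²)]^(1/4) = 160.09 K.
T₂ = [1361×0.21/(4×5.67×10⁻⁸×1.89²)]^(1/4) = 137.05 K.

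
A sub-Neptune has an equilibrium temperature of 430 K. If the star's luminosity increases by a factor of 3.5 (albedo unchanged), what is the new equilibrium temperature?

T_eq ≈ 588 K

T_eq ∝ L^(1/4) · d^(−1/2).
T′ = 430 × 3.5^(1/4) = 588 K.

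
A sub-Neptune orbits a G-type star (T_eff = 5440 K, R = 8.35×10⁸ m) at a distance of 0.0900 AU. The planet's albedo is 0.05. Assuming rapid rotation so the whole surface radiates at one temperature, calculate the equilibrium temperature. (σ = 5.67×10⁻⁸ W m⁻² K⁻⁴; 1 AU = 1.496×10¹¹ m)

T_eq ≈ 946 K

d = 0.0900 AU = 1.35×10¹⁰ m.
L = 4πR_⋆²σT_⋆⁴ = 4π(8.35×10⁸)² × 5.67×10⁻⁸ × (5440)⁴ = 4.35×10²⁶ W.
S = L/(4πd²) = 1.91×10⁵ W m⁻².
Energy balance: absorbed = emitted ⇒ πR²·S(1−A) = 4πR²·σT_eq⁴, so T_eq⁴ = S(1−A)/(4σ).
T_eq = [1.91×10⁵ × 0.95 / (4 × 5.67×10⁻⁸)]^(1/4) = (8.00×10¹¹)^(1/4) = 946 K.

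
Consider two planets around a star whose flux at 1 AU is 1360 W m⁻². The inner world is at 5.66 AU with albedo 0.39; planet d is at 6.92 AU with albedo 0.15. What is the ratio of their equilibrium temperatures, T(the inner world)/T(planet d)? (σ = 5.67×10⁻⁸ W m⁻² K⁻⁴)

T_eq = [S₀(1−A)/(4σd²)]^(1/4), so T ∝ (1−A)^(1/4) / √d.
T₁ = [1360×0.61/(4×5.67×10⁻⁸×5.66²)]^(1/4) = 103.37 K.
T₂ = [1360×0.85/(4×5.67×10⁻⁸×6.92²)]^(1/4) = 101.57 K.

T₁/T₂ ≈ 1.018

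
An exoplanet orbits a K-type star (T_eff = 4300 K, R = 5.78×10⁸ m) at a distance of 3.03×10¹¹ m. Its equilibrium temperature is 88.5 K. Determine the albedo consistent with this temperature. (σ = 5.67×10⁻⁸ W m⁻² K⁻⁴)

A ≈ 0.80

L = 4πR_⋆²σT_⋆⁴ = 4π(5.78×10⁸)² × 5.67×10⁻⁸ × (4300)⁴ = 8.14×10²⁵ W.
S = L/(4πd²) = 70.5 W m⁻².
From T_eq⁴ = S(1−A)/(4σ): 1−A = 4σT_eq⁴/S.
1−A = 4 × 5.67×10⁻⁸ × (88.5)⁴ / 70.5 = 0.197.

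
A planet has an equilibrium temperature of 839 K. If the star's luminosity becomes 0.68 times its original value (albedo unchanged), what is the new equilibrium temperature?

T_eq ≈ 762 K

T_eq ∝ L^(1/4) · d^(−1/2).
T′ = 839 × 0.68^(1/4) = 762 K.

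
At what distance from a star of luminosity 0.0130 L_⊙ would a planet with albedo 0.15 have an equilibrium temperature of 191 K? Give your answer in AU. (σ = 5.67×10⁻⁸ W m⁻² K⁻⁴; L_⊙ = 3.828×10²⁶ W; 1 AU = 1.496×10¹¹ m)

d ≈ 0.223 AU

L = 0.0130 × 3.828×10²⁶ = 4.98×10²⁴ W.
From T_eq⁴ = L(1−A)/(16πσd²): d = √[L(1−A)/(16πσT_eq⁴)].
d = √[4.98×10²⁴ × 0.85 / (16π × 5.67×10⁻⁸ × (191)⁴)] = 3.34×10¹⁰ m = 0.223 AU.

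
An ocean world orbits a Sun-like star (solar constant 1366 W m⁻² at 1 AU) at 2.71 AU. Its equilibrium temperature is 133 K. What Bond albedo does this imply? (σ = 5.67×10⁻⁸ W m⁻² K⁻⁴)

A ≈ 0.62

Flux at 2.71 AU: S = 1366/2.71² = 186 W m⁻².
From T_eq⁴ = S(1−A)/(4σ): 1−A = 4σT_eq⁴/S.
1−A = 4 × 5.67×10⁻⁸ × (133)⁴ / 186 = 0.382.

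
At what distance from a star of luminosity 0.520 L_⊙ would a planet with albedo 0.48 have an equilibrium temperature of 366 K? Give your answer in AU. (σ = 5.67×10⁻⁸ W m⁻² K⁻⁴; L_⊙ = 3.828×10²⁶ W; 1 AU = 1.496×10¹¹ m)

d ≈ 0.301 AU

L = 0.520 × 3.828×10²⁶ = 1.99×10²⁶ W.
From T_eq⁴ = L(1−A)/(16πσd²): d = √[L(1−A)/(16πσT_eq⁴)].
d = √[1.99×10²⁶ × 0.52 / (16π × 5.67×10⁻⁸ × (366)⁴)] = 4.50×10¹⁰ m = 0.301 AU.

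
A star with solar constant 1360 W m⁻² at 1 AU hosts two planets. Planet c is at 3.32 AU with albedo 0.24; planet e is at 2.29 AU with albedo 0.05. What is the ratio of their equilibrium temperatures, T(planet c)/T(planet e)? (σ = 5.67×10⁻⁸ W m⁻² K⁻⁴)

T₁/T₂ ≈ 0.785

T_eq = [S₀(1−A)/(4σd²)]^(1/4), so T ∝ (1−A)^(1/4) / √d.
T₁ = [1360×0.76/(4×5.67×10⁻⁸×3.32²)]^(1/4) = 142.60 K.
T₂ = [1360×0.95/(4×5.67×10⁻⁸×2.29²)]^(1/4) = 181.55 K.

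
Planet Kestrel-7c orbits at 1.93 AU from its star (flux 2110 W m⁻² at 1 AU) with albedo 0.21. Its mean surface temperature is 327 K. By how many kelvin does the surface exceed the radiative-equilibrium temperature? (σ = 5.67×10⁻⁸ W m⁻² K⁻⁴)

S = 2110/1.93² = 566.5 W m⁻².
T_eq = [S(1−A)/(4σ)]^(1/4) = [566.5×0.79/(4×5.67×10⁻⁸)]^(1/4) = 210.8 K.
ΔT = T_surf − T_eq = 327 − 210.8.

ΔT ≈ 116.2 K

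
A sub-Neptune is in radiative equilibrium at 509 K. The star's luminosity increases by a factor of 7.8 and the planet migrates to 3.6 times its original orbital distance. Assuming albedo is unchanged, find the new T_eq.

T_eq ∝ L^(1/4) · d^(−1/2).
T′ = 509 × 7.8^(1/4) / 3.6^(1/2) = 448 K.

T_eq ≈ 448 K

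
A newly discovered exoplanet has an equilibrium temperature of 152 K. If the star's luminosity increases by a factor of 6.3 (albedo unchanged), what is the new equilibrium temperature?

T_eq ≈ 241 K

T_eq ∝ L^(1/4) · d^(−1/2).
T′ = 152 × 6.3^(1/4) = 241 K.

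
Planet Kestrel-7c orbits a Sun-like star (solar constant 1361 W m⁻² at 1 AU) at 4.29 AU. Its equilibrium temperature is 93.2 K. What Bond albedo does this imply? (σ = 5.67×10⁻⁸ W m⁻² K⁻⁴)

A ≈ 0.77

Flux at 4.29 AU: S = 1361/4.29² = 74.0 W m⁻².
From T_eq⁴ = S(1−A)/(4σ): 1−A = 4σT_eq⁴/S.
1−A = 4 × 5.67×10⁻⁸ × (93.2)⁴ / 74.0 = 0.231.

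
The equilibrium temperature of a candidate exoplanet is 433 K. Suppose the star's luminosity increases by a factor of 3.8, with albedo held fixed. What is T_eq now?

T_eq ∝ L^(1/4) · d^(−1/2).
T′ = 433 × 3.8^(1/4) = 605 K.

T_eq ≈ 605 K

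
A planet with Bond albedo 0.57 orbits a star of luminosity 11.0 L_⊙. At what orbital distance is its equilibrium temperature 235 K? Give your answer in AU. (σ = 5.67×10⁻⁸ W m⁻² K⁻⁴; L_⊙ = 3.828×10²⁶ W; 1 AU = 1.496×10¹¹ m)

L = 11.0 × 3.828×10²⁶ = 4.21×10²⁷ W.
From T_eq⁴ = L(1−A)/(16πσd²): d = √[L(1−A)/(16πσT_eq⁴)].
d = √[4.21×10²⁷ × 0.43 / (16π × 5.67×10⁻⁸ × (235)⁴)] = 4.56×10¹¹ m = 3.05 AU.

d ≈ 3.05 AU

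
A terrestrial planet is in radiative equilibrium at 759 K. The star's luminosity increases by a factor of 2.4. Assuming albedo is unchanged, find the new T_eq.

T_eq ≈ 945 K

T_eq ∝ L^(1/4) · d^(−1/2).
T′ = 759 × 2.4^(1/4) = 945 K.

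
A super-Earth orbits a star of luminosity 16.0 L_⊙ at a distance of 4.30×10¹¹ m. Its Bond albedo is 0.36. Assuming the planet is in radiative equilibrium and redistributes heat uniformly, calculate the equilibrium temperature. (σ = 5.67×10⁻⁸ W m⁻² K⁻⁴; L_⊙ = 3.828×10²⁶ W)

T_eq ≈ 294 K

L = 16.0 × 3.828×10²⁶ = 6.12×10²⁷ W.
Flux: S = L/(4πd²) = 6.12×10²⁷/(4π×(4.30×10¹¹)²) = 2640 W m⁻².
Energy balance: absorbed = emitted ⇒ πR²·S(1−A) = 4πR²·σT_eq⁴, so T_eq⁴ = S(1−A)/(4σ).
T_eq = [2640 × 0.64 / (4 × 5.67×10⁻⁸)]^(1/4) = (7.44×10⁹)^(1/4) = 294 K.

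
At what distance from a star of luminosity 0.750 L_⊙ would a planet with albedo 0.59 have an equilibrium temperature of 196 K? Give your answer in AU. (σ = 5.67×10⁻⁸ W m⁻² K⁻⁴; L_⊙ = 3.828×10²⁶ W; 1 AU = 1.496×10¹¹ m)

d ≈ 1.12 AU

L = 0.750 × 3.828×10²⁶ = 2.87×10²⁶ W.
From T_eq⁴ = L(1−A)/(16πσd²): d = √[L(1−A)/(16πσT_eq⁴)].
d = √[2.87×10²⁶ × 0.41 / (16π × 5.67×10⁻⁸ × (196)⁴)] = 1.67×10¹¹ m = 1.12 AU.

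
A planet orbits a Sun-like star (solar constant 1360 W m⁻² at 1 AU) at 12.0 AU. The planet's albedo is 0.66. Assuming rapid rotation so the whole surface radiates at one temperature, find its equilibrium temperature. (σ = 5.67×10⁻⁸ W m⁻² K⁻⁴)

Flux at 12.0 AU: S = 1360/12.0² = 9.44 W m⁻².
Energy balance: absorbed = emitted ⇒ πR²·S(1−A) = 4πR²·σT_eq⁴, so T_eq⁴ = S(1−A)/(4σ).
T_eq = [9.44 × 0.34 / (4 × 5.67×10⁻⁸)]^(1/4) = (1.42×10⁷)^(1/4) = 61.3 K.

T_eq ≈ 61.3 K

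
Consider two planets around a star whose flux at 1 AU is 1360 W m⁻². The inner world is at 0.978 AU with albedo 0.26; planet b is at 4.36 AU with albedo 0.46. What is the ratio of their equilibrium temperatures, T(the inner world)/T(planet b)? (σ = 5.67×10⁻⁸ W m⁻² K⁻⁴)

T₁/T₂ ≈ 2.284

T_eq = [S₀(1−A)/(4σd²)]^(1/4), so T ∝ (1−A)^(1/4) / √d.
T₁ = [1360×0.74/(4×5.67×10⁻⁸×0.978²)]^(1/4) = 260.98 K.
T₂ = [1360×0.54/(4×5.67×10⁻⁸×4.36²)]^(1/4) = 114.24 K.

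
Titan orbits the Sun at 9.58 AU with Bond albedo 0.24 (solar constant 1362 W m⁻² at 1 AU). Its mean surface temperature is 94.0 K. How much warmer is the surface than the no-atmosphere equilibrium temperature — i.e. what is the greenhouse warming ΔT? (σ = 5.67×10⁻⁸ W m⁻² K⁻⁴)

S = 1362/9.58² = 14.84 W m⁻².
T_eq = [S(1−A)/(4σ)]^(1/4) = [14.84×0.76/(4×5.67×10⁻⁸)]^(1/4) = 84.0 K.
ΔT = T_surf − T_eq = 94 − 84.0.

ΔT ≈ 10.0 K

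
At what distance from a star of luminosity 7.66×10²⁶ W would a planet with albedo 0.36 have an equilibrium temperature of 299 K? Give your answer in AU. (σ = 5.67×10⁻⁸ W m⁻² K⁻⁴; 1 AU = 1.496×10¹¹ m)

From T_eq⁴ = L(1−A)/(16πσd²): d = √[L(1−A)/(16πσT_eq⁴)].
d = √[7.66×10²⁶ × 0.64 / (16π × 5.67×10⁻⁸ × (299)⁴)] = 1.47×10¹¹ m = 0.981 AU.

d ≈ 0.981 AU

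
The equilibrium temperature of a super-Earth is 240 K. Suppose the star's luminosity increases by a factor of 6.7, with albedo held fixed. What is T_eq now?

T_eq ∝ L^(1/4) · d^(−1/2).
T′ = 240 × 6.7^(1/4) = 386 K.

T_eq ≈ 386 K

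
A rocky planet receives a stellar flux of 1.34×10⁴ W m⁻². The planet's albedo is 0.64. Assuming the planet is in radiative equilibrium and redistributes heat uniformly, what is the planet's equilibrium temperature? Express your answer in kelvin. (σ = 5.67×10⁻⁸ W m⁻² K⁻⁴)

T_eq ≈ 382 K

Energy balance: absorbed = emitted ⇒ πR²·S(1−A) = 4πR²·σT_eq⁴, so T_eq⁴ = S(1−A)/(4σ).
T_eq = [1.34×10⁴ × 0.36 / (4 × 5.67×10⁻⁸)]^(1/4) = (2.13×10¹⁰)^(1/4) = 382 K.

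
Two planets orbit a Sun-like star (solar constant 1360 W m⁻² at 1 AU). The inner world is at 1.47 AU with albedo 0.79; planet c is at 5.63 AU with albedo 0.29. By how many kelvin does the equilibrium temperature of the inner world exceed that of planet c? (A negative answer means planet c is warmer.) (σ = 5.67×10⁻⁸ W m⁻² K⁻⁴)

T_eq = [S₀(1−A)/(4σd²)]^(1/4), so T ∝ (1−A)^(1/4) / √d.
T₁ = [1360×0.21/(4×5.67×10⁻⁸×1.47²)]^(1/4) = 155.37 K.
T₂ = [1360×0.71/(4×5.67×10⁻⁸×5.63²)]^(1/4) = 107.66 K.

ΔT ≈ 47.7 K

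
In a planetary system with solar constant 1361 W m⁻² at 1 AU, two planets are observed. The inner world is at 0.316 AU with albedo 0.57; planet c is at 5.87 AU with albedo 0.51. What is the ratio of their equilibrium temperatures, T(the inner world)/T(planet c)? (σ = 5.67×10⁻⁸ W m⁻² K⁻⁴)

T₁/T₂ ≈ 4.172

T_eq = [S₀(1−A)/(4σd²)]^(1/4), so T ∝ (1−A)^(1/4) / √d.
T₁ = [1361×0.43/(4×5.67×10⁻⁸×0.316²)]^(1/4) = 400.94 K.
T₂ = [1361×0.49/(4×5.67×10⁻⁸×5.87²)]^(1/4) = 96.11 K.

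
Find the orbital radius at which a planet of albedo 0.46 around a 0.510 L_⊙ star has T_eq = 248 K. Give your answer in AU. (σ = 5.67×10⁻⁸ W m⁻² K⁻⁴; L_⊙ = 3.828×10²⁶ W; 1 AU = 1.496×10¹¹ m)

d ≈ 0.661 AU

L = 0.510 × 3.828×10²⁶ = 1.95×10²⁶ W.
From T_eq⁴ = L(1−A)/(16πσd²): d = √[L(1−A)/(16πσT_eq⁴)].
d = √[1.95×10²⁶ × 0.54 / (16π × 5.67×10⁻⁸ × (248)⁴)] = 9.89×10¹⁰ m = 0.661 AU.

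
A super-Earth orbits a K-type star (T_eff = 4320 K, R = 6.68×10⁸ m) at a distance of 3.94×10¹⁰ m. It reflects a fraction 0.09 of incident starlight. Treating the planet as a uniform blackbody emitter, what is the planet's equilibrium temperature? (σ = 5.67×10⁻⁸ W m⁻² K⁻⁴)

L = 4πR_⋆²σT_⋆⁴ = 4π(6.68×10⁸)² × 5.67×10⁻⁸ × (4320)⁴ = 1.11×10²⁶ W.
S = L/(4πd²) = 5680 W m⁻².
Energy balance: absorbed = emitted ⇒ πR²·S(1−A) = 4πR²·σT_eq⁴, so T_eq⁴ = S(1−A)/(4σ).
T_eq = [5680 × 0.91 / (4 × 5.67×10⁻⁸)]^(1/4) = (2.28×10¹⁰)^(1/4) = 388 K.

T_eq ≈ 388 K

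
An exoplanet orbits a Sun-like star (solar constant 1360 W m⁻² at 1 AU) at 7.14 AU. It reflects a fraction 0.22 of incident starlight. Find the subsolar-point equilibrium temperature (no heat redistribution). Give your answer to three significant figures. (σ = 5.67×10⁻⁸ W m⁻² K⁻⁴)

Flux at 7.14 AU: S = 1360/7.14² = 26.7 W m⁻².
At the subsolar point the surface absorbs S(1−A) and emits σT⁴ per unit area — no factor of 4, since only the local patch is in balance.
T = [26.7 × 0.78 / 5.67×10⁻⁸]^(1/4) = (3.67×10⁸)^(1/4) = 138 K.

T_ss ≈ 138 K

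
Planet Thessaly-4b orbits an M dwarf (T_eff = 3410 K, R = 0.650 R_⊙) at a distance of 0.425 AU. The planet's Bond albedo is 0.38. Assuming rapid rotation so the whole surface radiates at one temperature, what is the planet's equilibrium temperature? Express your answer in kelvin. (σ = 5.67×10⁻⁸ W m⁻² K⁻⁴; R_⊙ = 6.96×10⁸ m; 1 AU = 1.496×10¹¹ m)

T_eq ≈ 180 K

R_⋆ = 0.650 × 6.96×10⁸ = 4.52×10⁸ m.
d = 0.425 AU = 6.36×10¹⁰ m.
L = 4πR_⋆²σT_⋆⁴ = 4π(4.52×10⁸)² × 5.67×10⁻⁸ × (3410)⁴ = 1.97×10²⁵ W.
S = L/(4πd²) = 388 W m⁻².
Energy balance: absorbed = emitted ⇒ πR²·S(1−A) = 4πR²·σT_eq⁴, so T_eq⁴ = S(1−A)/(4σ).
T_eq = [388 × 0.62 / (4 × 5.67×10⁻⁸)]^(1/4) = (1.06×10⁹)^(1/4) = 180 K.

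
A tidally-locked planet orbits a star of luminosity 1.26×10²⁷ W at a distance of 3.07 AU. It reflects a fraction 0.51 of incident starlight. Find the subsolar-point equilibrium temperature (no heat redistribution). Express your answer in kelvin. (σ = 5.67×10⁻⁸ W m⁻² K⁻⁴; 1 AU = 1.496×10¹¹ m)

T_ss ≈ 253 K

d = 3.07 AU = 4.59×10¹¹ m.
Flux: S = L/(4πd²) = 1.26×10²⁷/(4π×(4.59×10¹¹)²) = 475 W m⁻².
At the subsolar point the surface absorbs S(1−A) and emits σT⁴ per unit area — no factor of 4, since only the local patch is in balance.
T = [475 × 0.49 / 5.67×10⁻⁸]^(1/4) = (4.11×10⁹)^(1/4) = 253 K.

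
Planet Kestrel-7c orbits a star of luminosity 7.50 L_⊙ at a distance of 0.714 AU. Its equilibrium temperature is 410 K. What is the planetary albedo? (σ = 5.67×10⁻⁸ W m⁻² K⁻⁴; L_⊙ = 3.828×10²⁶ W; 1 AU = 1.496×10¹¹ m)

A ≈ 0.68

d = 0.714 AU = 1.07×10¹¹ m.
L = 7.50 × 3.828×10²⁶ = 2.87×10²⁷ W.
Flux: S = L/(4πd²) = 2.87×10²⁷/(4π×(1.07×10¹¹)²) = 2.00×10⁴ W m⁻².
From T_eq⁴ = S(1−A)/(4σ): 1−A = 4σT_eq⁴/S.
1−A = 4 × 5.67×10⁻⁸ × (410)⁴ / 2.00×10⁴ = 0.320.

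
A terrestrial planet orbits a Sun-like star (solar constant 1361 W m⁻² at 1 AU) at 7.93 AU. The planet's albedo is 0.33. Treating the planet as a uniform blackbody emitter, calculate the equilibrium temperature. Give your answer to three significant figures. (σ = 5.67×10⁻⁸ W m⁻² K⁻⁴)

Flux at 7.93 AU: S = 1361/7.93² = 21.6 W m⁻².
Energy balance: absorbed = emitted ⇒ πR²·S(1−A) = 4πR²·σT_eq⁴, so T_eq⁴ = S(1−A)/(4σ).
T_eq = [21.6 × 0.67 / (4 × 5.67×10⁻⁸)]^(1/4) = (6.39×10⁷)^(1/4) = 89.4 K.

T_eq ≈ 89.4 K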